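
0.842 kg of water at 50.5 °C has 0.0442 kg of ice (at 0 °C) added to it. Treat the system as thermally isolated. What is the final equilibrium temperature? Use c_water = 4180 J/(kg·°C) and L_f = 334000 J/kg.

Conservation of energy gives ΣQ = 0:
latent heat to melt: 0.0442×334000 = 14763; meltwater 0→T: 0.0442×4180×T = 184.76 T; water cools: 0.842×4180×(T − 50.5) = 3519.6(T − 50.5)
3704.3 T = 177738 − 14763 = 162975
T ≈ 44.00 °C (positive, so assuming full melt was valid).

T_f ≈ 44.0 °C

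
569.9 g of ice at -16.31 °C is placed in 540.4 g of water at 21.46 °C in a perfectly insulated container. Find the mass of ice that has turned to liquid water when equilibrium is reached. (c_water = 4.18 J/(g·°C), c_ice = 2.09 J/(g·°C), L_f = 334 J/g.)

m_melted ≈ 87 g

Heat available from the water dropping to 0 °C: 540.4×4.18×21.46 = 48475 J.
Warming the ice to 0 °C takes 569.9×2.09×16.31 = 19427 J, leaving 29049 J for melting.
Fully melting the ice requires m_ice L_f = 569.9×334 = 190347 J.
Since 29049 < 190347 J, not all the ice melts; equilibrium is at 0 °C.
m_melt = 29049 / L_f = 86.97 g.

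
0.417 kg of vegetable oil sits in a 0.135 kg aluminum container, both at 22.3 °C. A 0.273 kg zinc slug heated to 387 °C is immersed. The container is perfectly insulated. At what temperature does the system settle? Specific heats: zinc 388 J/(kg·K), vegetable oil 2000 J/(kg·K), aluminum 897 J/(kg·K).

T_f ≈ 58.7 °C

Net heat exchanged in the isolated system is zero:
0.273×388×(T − 387) + 0.417×2000×(T − 22.3) + 0.135×897×(T − 22.3) = 0
(105.92 + 834 + 121.1) T = 105.92×387 + 834×22.3 + 121.1×22.3
T = 62291 / 1061 = 58.7 °C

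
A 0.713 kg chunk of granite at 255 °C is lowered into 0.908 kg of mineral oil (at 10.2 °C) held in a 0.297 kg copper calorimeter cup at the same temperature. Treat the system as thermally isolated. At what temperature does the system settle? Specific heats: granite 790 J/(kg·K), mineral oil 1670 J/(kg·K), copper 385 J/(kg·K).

Net heat exchanged in the isolated system is zero:
0.713*790*(T − 255) + 0.908*1670*(T − 10.2) + 0.297*385*(T − 10.2) = 0
563.27(T − 255) + 1516.4(T − 10.2) + 114.34(T − 10.2) = 0
(563.27 + 1516.4 + 114.34) T = 563.27*255 + 1516.4*10.2 + 114.34*10.2
T = 160267/2194 ≈ 73.05 °C

T_f ≈ 73.0 °C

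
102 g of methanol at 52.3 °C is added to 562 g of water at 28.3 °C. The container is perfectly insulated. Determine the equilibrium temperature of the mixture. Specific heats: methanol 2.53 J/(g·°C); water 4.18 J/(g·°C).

T_f ≈ 30.7 °C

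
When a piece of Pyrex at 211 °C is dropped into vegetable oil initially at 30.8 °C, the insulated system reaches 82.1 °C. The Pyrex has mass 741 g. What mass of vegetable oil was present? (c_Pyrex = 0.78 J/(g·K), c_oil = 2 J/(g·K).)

Taking heat into each body as positive, Σ m c ΔT = 0:
741·0.78·(82.1 − 211) + m·2·(82.1 − 30.8) = 0
102.6 m = 74502
m = 74502/102.6 ≈ 726.1 g

m ≈ 726 g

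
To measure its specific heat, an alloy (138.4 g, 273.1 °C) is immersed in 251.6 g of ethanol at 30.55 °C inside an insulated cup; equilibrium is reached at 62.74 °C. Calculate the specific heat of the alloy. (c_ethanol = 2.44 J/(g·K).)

c ≈ 0.679 J/(g·K)

Setting the total heat transfer to zero:
138.4·c·(62.74 − 273.1) + 251.6·2.44·(62.74 − 30.55) = 0
-29114 c = -19762
c = -19762/-29114 ≈ 0.6788 J/(g·K)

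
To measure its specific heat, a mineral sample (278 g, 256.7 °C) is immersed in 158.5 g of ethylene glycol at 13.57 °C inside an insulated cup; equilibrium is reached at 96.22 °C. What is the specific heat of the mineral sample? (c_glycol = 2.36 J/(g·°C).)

Conservation of energy gives ΣQ = 0:
278×c×(96.22 − 256.7) + 158.5×2.36×(96.22 − 13.57) = 0
-44613 c = -30916
c = -30916/-44613 ≈ 0.693 J/(g·°C)

c ≈ 0.693 J/(g·°C)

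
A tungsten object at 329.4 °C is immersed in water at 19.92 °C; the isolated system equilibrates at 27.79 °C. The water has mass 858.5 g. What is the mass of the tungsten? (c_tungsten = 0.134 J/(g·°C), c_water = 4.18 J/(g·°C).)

m ≈ 699 g

Energy conservation, ΣQ = 0:
m×0.134×(27.79 − 329.4) + 858.5×4.18×(27.79 − 19.92) = 0
-40.42 m = -28242
m = -28242/-40.42 ≈ 698.8 g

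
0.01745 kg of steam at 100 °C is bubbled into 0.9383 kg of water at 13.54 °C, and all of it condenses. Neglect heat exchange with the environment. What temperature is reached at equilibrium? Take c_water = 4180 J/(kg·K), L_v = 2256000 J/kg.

T_f ≈ 25.0 °C

Conservation of energy gives ΣQ = 0:
condense steam: −0.01745×2256000 = −39367; condensed water 100 °C→T: 72.94(T − 100); original water: 3922.1(T − 13.54)
3995 T = 39367 + 7294.1 + 53105 = 99766
T ≈ 24.97 °C, under the boiling point, so the assumption holds.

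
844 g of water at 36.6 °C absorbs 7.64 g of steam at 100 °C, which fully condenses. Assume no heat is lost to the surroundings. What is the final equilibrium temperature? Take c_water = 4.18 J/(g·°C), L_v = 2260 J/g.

T_f ≈ 42.0 °C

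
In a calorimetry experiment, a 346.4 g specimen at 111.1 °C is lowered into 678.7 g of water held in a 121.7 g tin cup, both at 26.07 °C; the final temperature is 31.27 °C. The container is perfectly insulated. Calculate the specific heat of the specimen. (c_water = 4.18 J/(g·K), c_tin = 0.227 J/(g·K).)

c ≈ 0.539 J/(g·K)

Net heat exchanged in the isolated system is zero:
346.4·c·(31.27 − 111.1) + 678.7·4.18·(31.27 − 26.07) + 121.7·0.227·(31.27 − 26.07) = 0
-27653 c = -14896
c = -14896/-27653 ≈ 0.5387 J/(g·K)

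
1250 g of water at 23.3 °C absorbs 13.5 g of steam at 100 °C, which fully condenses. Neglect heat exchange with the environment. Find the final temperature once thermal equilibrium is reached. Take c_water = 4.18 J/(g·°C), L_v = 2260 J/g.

Let T be the final temperature. ΣQ_i = 0:
latent heat released on condensation: 13.5·2260 = 30510; condensate cools 100→T: 13.5·4.18·(T − 100) = 56.43(T − 100); original water: 5225(T − 23.3)
5281.4 T = 30510 + 5643 + 121742 = 157896
T ≈ 29.90 °C — below 100 °C, confirming all the steam condensed.

T_f ≈ 29.9 °C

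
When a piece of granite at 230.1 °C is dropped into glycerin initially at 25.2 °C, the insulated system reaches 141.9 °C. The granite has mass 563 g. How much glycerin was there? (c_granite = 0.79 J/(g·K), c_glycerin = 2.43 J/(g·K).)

m ≈ 138 g

Heat gained plus heat lost sum to zero:
563·0.79·(141.9 − 230.1) + m·2.43·(141.9 − 25.2) = 0
283.58 m = 39229
m = 39229/283.58 ≈ 138.3 g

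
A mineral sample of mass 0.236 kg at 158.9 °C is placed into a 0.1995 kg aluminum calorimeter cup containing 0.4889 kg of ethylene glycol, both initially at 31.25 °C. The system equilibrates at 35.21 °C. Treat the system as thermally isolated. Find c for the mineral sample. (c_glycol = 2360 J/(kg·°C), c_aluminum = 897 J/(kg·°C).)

c ≈ 181 J/(kg·°C)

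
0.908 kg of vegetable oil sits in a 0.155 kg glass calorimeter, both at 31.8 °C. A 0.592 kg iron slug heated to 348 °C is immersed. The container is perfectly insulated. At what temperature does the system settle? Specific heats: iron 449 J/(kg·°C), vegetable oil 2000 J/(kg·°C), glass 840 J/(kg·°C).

T_f ≈ 69.8 °C

Heat gained plus heat lost sum to zero:
0.592·449·(T − 348) + 0.908·2000·(T − 31.8) + 0.155·840·(T − 31.8) = 0
265.81(T − 348) + 1816(T − 31.8) + 130.2(T − 31.8) = 0
2212 T = 154390
T ≈ 69.80 °C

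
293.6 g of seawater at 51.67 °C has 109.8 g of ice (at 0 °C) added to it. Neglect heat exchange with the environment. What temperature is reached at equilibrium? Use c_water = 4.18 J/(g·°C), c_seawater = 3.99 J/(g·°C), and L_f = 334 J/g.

T_f ≈ 14.6 °C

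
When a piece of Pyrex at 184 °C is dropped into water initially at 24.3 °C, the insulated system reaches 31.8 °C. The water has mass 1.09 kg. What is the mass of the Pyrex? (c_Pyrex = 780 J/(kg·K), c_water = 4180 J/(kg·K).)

m ≈ 0.288 kg

Heat lost by the Pyrex = heat gained by the water:
m×780×(184 − 31.8) = 1.09×4180×(31.8 − 24.3)
118716 m = 34172  ⇒  m ≈ 0.2878 kg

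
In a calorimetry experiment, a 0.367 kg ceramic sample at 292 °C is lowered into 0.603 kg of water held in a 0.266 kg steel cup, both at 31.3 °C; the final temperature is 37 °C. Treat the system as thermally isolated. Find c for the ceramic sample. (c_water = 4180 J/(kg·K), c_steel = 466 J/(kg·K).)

c ≈ 161 J/(kg·K)

Energy conservation, ΣQ = 0:
0.367×c×(37 − 292) + 0.603×4180×(37 − 31.3) + 0.266×466×(37 − 31.3) = 0
-93.58 c = -15074
c = -15074/-93.58 ≈ 161.1 J/(kg·K)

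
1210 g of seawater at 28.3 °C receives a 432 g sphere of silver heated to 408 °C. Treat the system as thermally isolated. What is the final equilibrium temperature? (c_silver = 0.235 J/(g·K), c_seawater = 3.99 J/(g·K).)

T_f ≈ 36.1 °C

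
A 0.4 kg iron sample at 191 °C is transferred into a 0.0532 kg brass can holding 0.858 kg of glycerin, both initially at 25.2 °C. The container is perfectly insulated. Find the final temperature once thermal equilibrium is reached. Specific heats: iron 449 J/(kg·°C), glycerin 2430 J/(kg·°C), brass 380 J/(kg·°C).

Let T be the final temperature. ΣQ_i = 0:
0.4×449×(T − 191) + 0.858×2430×(T − 25.2) + 0.0532×380×(T − 25.2) = 0
(179.6 + 2084.9 + 20.22) T = 179.6×191 + 2084.9×25.2 + 20.22×25.2
T ≈ 38.23 °C

T_f ≈ 38.2 °C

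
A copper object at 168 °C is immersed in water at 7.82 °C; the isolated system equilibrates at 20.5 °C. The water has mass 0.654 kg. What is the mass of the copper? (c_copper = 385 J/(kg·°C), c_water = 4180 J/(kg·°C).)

|Q_copper| = |Q_water|:
m·385·(168 − 20.5) = 0.654·4180·(20.5 − 7.82)
56788 m = 34664  ⇒  m ≈ 0.6104 kg

m ≈ 0.61 kg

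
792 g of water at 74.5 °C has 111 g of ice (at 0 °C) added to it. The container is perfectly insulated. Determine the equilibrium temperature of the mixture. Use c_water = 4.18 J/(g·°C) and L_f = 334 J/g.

T_f ≈ 55.5 °C

Setting the total heat transfer to zero:
fusion: m_ice L_f = 111·334 = 37074
  meltwater 0→T: 111·4.18·T = 463.98 T
  water cools: 792·4.18·(T − 74.5) = 3310.6(T − 74.5)
3774.5 T = 246637 − 37074 = 209563
T ≈ 55.52 °C (positive, so assuming full melt was valid).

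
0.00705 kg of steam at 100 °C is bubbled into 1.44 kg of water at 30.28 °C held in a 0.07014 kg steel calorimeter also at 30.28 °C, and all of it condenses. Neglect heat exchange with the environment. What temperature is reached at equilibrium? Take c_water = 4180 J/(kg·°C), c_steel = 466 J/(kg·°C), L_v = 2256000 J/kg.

T_f ≈ 33.2 °C

Setting the total heat transfer to zero:
steam→water at 100 °C releases m L_v = 0.00705·2256000 = 15905
  condensate cools 100→T: 0.00705·4180·(T − 100) = 29.47(T − 100)
  original water: 6019.2(T − 30.28)
  steel cup: 0.07014·466·(T − 30.28) = 32.69(T − 30.28)
6081.4 T = 15905 + 2946.9 + 183251 = 202103
T ≈ 33.23 °C — below 100 °C, confirming all the steam condensed.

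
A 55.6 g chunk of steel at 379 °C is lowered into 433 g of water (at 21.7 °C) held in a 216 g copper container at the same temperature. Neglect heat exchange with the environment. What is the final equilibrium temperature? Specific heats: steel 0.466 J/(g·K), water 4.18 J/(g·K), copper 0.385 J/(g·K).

Taking heat into each body as positive, Σ m c ΔT = 0:
55.6*0.466*(T − 379) + 433*4.18*(T − 21.7) + 216*0.385*(T − 21.7) = 0
25.91(T − 379) + 1809.9(T − 21.7) + 83.16(T − 21.7) = 0
(25.91 + 1809.9 + 83.16) T = 25.91*379 + 1809.9*21.7 + 83.16*21.7
T ≈ 26.52 °C

T_f ≈ 26.5 °C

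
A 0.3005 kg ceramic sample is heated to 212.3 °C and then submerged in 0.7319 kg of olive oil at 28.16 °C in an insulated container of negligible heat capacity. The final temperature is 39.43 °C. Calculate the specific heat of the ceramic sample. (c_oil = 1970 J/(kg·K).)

Heat lost by the ceramic sample = heat gained by the oil:
0.3005×c×(212.3 − 39.43) = 0.7319×1970×(39.43 − 28.16)
51.95 c = 16250  ⇒  c ≈ 312.8 J/(kg·K)

c ≈ 313 J/(kg·K)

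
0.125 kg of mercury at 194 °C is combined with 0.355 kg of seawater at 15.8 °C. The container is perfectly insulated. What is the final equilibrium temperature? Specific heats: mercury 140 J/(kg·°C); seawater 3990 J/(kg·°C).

T_f ≈ 18.0 °C

Set heat shed by the hot body equal to heat absorbed by the cold body:
0.125*140*(194 − T) = 0.355*3990*(T − 15.8)
17.5(194 − T) = 1416.4(T − 15.8)
1433.9 T = 25775  ⇒  T ≈ 17.97 °C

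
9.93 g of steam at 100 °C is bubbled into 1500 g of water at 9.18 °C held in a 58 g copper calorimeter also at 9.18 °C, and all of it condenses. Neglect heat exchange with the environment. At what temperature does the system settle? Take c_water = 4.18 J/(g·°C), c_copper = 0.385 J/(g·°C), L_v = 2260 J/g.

T_f ≈ 13.3 °C

Heat gained plus heat lost sum to zero:
condense steam: −9.93·2260 = −22442; condensed water 100 °C→T: 41.51(T − 100); original water: 6270(T − 9.18); cup: 22.33(T − 9.18)
6333.8 T = 22442 + 4150.7 + 57764 = 84356
T ≈ 13.32 °C — below 100 °C, confirming all the steam condensed.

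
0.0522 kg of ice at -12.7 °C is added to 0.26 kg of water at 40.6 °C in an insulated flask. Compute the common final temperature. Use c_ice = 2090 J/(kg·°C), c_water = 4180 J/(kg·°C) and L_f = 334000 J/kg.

Energy balance with sensible and latent terms:
warm ice to 0 °C: 0.0522×2090×(0 − (-12.7)) = 1385.5
  melt ice: 0.0522×334000 = 17435
  warm the meltwater: 218.2 T
  water: 1086.8(T − 40.6)
1305 T = 44124 − 18820 = 25304
T ≈ 19.39 °C — above 0 °C, consistent with complete melting.

T_f ≈ 19.4 °C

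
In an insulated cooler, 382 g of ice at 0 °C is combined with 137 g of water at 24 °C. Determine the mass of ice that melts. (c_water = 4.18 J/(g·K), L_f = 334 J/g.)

Cooling the water to 0 °C releases 137·4.18·24 = 13744 J.
Melting all 382 g of ice would need 382·334 = 127588 J.
Since 13744 < 127588 J, not all the ice melts; equilibrium is at 0 °C.
Mass melted = 13744/334 ≈ 41.15 g.

m_melted ≈ 41.1 g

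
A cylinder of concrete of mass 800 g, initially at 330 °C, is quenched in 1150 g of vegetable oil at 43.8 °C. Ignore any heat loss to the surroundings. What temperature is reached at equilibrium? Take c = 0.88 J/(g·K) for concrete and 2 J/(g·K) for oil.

T_f ≈ 110.9 °C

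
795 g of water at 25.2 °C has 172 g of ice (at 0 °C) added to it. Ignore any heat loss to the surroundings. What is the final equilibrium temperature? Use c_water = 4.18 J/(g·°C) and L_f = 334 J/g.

Heat gained plus heat lost sum to zero:
melt ice: 172·334 = 57448
  warm the meltwater: 718.96 T
  water: 3323.1(T − 25.2)
4042.1 T = 83742 − 57448 = 26294
T ≈ 6.51 °C. Since T > 0 °C, the all-ice-melts assumption holds.

T_f ≈ 6.5 °C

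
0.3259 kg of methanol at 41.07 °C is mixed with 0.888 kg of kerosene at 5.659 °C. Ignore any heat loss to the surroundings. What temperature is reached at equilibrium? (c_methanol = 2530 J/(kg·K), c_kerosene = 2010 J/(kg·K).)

Taking heat into each body as positive, Σ m c ΔT = 0:
0.3259*2530*(T − 41.07) + 0.888*2010*(T − 5.659) = 0
824.53(T − 41.07) + 1784.9(T − 5.659) = 0
2609.4 T = 43964
T ≈ 16.85 °C

T_f ≈ 16.8 °C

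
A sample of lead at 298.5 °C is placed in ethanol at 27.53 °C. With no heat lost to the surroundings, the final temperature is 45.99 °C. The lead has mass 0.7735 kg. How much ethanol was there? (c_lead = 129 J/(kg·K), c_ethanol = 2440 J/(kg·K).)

Net heat exchanged in the isolated system is zero:
0.7735×129×(45.99 − 298.5) + m×2440×(45.99 − 27.53) = 0
45042 m = 25196
m = 25196/45042 ≈ 0.5594 kg

m ≈ 0.559 kg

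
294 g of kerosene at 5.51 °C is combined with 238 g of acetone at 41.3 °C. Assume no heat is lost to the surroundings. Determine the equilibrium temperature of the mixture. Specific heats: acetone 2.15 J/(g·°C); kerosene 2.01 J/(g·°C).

T_f ≈ 22.1 °C

Conservation of energy gives ΣQ = 0:
238·2.15·(T − 41.3) + 294·2.01·(T − 5.51) = 0
1102.6 T = 24389
T = 24389 / 1102.6 = 22.1 °C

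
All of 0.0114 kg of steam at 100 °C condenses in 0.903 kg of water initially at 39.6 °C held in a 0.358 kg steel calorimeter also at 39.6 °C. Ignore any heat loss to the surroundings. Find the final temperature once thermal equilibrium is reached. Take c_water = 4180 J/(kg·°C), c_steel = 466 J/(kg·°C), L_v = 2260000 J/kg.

T_f ≈ 46.8 °C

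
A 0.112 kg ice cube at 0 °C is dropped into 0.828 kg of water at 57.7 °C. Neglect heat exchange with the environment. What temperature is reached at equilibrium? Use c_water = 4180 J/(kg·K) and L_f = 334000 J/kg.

Net heat exchanged in the isolated system is zero:
melt ice: 0.112·334000 = 37408; warm the meltwater: 468.16 T; water cools: 0.828·4180·(T − 57.7) = 3461(T − 57.7)
3929.2 T = 199702 − 37408 = 162294
T ≈ 41.30 °C. Since T > 0 °C, the all-ice-melts assumption holds.

T_f ≈ 41.3 °C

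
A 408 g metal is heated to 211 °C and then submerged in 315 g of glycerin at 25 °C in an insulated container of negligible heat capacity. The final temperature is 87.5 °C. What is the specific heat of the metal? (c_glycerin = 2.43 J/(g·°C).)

c ≈ 0.949 J/(g·°C)

Let T be the final temperature. ΣQ_i = 0:
408×c×(87.5 − 211) + 315×2.43×(87.5 − 25) = 0
-50388 c = -47841
c = -47841/-50388 ≈ 0.9494 J/(g·°C)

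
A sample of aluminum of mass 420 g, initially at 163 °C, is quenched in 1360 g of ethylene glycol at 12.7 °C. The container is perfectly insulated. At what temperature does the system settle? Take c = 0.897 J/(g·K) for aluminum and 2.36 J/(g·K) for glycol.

T_f ≈ 28.5 °C

T_f = Σ m_i c_i T_i / Σ m_i c_i:
T_f = (376.74*163 + 3209.6*12.7) / (376.74 + 3209.6)
    = 102171 / 3586.3 ≈ 28.49 °C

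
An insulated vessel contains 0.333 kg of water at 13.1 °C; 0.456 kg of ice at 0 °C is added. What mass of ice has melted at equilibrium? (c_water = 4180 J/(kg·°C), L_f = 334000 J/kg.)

Heat available from the water dropping to 0 °C: 0.333·4180·13.1 = 18234 J.
Fully melting the ice requires m_ice L_f = 0.456·334000 = 152304 J.
18234 J < 152304 J, so only part of the ice melts and the system sits at 0 °C.
m_melted·334000 = 18234  ⇒  m_melted ≈ 0.05459 kg.

m_melted ≈ 0.0546 kg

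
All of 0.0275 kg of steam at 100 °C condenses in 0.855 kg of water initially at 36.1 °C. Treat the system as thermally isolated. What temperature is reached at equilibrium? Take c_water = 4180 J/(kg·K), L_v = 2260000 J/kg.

T_f ≈ 54.9 °C

Energy balance with sensible and latent terms:
condense steam: −0.0275×2260000 = −62150
  condensate cools 100→T: 0.0275×4180×(T − 100) = 114.95(T − 100)
  water warms: 0.855×4180×(T − 36.1) = 3573.9(T − 36.1)
3688.8 T = 62150 + 11495 + 129018 = 202663
T ≈ 54.94 °C — below 100 °C, confirming all the steam condensed.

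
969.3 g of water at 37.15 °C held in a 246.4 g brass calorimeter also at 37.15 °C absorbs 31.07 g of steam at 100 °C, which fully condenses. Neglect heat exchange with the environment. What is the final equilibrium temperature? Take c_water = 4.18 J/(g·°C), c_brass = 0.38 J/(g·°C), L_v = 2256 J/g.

T_f ≈ 55.5 °C

Taking heat into each body as positive, Σ m c ΔT = 0:
latent heat released on condensation: 31.07×2256 = 70094; condensate cools 100→T: 31.07×4.18×(T − 100) = 129.87(T − 100); water warms: 969.3×4.18×(T − 37.15) = 4051.7(T − 37.15); cup: 93.63(T − 37.15)
4275.2 T = 70094 + 12987 + 153998 = 237079
T ≈ 55.45 °C — below 100 °C, confirming all the steam condensed.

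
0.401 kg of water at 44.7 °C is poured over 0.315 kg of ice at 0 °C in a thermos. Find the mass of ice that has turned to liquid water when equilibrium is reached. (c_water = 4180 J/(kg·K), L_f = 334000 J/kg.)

m_melted ≈ 0.224 kg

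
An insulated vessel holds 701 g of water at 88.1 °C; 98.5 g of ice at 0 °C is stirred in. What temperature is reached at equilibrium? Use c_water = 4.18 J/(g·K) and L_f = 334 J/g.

T_f ≈ 67.4 °C

Taking heat into each body as positive, Σ m c ΔT = 0:
latent heat to melt: 98.5·334 = 32899
  warm the meltwater: 411.73 T
  water cools: 701·4.18·(T − 88.1) = 2930.2(T − 88.1)
3341.9 T = 258149 − 32899 = 225250
T ≈ 67.40 °C — above 0 °C, consistent with complete melting.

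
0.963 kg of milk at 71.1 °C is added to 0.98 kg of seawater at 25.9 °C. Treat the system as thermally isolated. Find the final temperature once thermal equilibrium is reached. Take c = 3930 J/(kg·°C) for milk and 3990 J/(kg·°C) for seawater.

T_f ≈ 48.1 °C

With ΣQ=0 the equilibrium temperature is the m·c-weighted mean:
T_f = (3784.6×71.1 + 3910.2×25.9) / (3784.6 + 3910.2)
    = 370359 / 7694.8 ≈ 48.13 °C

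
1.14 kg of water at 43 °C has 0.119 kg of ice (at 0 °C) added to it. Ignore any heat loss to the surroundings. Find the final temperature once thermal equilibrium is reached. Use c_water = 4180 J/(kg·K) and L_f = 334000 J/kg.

T_f ≈ 31.4 °C

Energy balance with sensible and latent terms:
latent heat to melt: 0.119·334000 = 39746
  warm the meltwater: 497.42 T
  water cools: 1.14·4180·(T − 43) = 4765.2(T − 43)
5262.6 T = 204904 − 39746 = 165158
T ≈ 31.38 °C — above 0 °C, consistent with complete melting.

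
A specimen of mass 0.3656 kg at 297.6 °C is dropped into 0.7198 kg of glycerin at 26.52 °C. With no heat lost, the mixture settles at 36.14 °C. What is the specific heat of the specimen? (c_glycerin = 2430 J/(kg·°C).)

c ≈ 176 J/(kg·°C)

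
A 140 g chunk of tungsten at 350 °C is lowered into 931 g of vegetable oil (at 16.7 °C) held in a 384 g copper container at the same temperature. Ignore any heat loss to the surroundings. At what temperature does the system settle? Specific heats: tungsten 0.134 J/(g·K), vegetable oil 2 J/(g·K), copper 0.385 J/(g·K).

T_f ≈ 19.8 °C

With ΣQ=0 the equilibrium temperature is the m·c-weighted mean:
T_f = (18.76*350 + 1862*16.7 + 147.84*16.7) / (18.76 + 1862 + 147.84)
    = 40130 / 2028.6 ≈ 19.78 °C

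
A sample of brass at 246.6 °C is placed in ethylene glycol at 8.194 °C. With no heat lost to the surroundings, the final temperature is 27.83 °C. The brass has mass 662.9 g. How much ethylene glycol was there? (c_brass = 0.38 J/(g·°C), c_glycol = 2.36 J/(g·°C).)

Heat lost by the brass = heat gained by the glycol:
662.9·0.38·(246.6 − 27.83) = m·2.36·(27.83 − 8.194)
46.34 m = 55109  ⇒  m ≈ 1189 g

m ≈ 1190 g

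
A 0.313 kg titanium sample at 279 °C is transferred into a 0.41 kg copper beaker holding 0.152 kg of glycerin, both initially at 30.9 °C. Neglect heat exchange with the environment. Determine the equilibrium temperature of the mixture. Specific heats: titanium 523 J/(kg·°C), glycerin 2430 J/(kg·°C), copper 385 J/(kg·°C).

T_f ≈ 89.7 °C

Net heat exchanged in the isolated system is zero:
0.313×523×(T − 279) + 0.152×2430×(T − 30.9) + 0.41×385×(T − 30.9) = 0
163.7(T − 279) + 369.36(T − 30.9) + 157.85(T − 30.9) = 0
(163.7 + 369.36 + 157.85) T = 163.7×279 + 369.36×30.9 + 157.85×30.9
T = 61963/690.91 ≈ 89.68 °C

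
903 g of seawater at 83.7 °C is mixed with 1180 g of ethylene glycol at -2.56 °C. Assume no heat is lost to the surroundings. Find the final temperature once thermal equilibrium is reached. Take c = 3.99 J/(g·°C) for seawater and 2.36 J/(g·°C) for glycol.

|Q_seawater| = |Q_glycol|:
903·3.99·(83.7 − T) = 1180·2.36·(T − (-2.56))
3603(83.7 − T) = 2784.8(T − (-2.56))
6387.8 T = 294440  ⇒  T ≈ 46.09 °C

T_f ≈ 46.1 °C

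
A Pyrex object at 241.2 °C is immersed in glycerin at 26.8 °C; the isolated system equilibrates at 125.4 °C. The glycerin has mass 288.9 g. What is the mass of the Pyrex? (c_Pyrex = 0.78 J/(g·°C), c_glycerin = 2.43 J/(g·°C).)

|Q_Pyrex| = |Q_glycerin|:
m×0.78×(241.2 − 125.4) = 288.9×2.43×(125.4 − 26.8)
90.32 m = 69220  ⇒  m ≈ 766.4 g

m ≈ 766 g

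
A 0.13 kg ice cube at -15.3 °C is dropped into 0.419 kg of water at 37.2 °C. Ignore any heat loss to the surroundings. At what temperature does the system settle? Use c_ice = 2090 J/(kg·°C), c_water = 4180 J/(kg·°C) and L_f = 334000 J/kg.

Heat gained plus heat lost sum to zero:
ice -15.3→0 °C: 0.13×2090×15.3 = 4157; fusion: m_ice L_f = 0.13×334000 = 43420; warm the meltwater: 543.4 T; water cools: 0.419×4180×(T − 37.2) = 1751.4(T − 37.2)
2294.8 T = 65153 − 47577 = 17576
T ≈ 7.66 °C (positive, so assuming full melt was valid).

T_f ≈ 7.7 °C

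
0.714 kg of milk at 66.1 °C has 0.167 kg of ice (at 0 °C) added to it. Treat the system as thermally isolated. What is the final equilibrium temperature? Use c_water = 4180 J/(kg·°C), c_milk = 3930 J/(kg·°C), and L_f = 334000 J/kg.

T_f ≈ 37.0 °C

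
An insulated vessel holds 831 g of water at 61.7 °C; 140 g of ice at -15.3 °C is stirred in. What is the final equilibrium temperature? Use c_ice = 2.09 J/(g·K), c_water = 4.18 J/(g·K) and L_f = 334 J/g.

T_f ≈ 40.2 °C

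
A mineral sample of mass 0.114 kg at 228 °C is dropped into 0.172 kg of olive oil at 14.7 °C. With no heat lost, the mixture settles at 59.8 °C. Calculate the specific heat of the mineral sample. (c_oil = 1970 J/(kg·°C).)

c ≈ 797 J/(kg·°C)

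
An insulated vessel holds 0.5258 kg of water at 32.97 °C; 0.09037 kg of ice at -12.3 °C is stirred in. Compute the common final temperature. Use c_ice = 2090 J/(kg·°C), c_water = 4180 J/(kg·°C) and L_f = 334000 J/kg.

Energy conservation, ΣQ = 0:
warm ice to 0 °C: 0.09037·2090·(0 − (-12.3)) = 2323.1; fusion: m_ice L_f = 0.09037·334000 = 30184; meltwater 0→T: 0.09037·4180·T = 377.75 T; water: 2197.8(T − 32.97)
2575.6 T = 72463 − 32507 = 39956
T ≈ 15.51 °C — above 0 °C, consistent with complete melting.

T_f ≈ 15.5 °C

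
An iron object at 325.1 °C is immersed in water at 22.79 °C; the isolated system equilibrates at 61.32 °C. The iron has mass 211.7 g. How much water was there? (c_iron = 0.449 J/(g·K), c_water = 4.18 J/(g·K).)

Heat lost by the iron = heat gained by the water:
211.7×0.449×(325.1 − 61.32) = m×4.18×(61.32 − 22.79)
161.06 m = 25073  ⇒  m ≈ 155.7 g

m ≈ 156 g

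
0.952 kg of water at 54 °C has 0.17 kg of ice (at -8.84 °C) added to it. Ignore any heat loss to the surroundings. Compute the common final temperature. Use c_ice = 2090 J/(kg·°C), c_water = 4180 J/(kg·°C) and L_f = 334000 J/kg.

T_f ≈ 33.0 °C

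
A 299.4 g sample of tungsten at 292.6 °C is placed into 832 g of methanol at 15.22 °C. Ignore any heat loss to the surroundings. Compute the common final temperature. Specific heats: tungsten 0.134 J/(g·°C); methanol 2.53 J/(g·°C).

T_f ≈ 20.4 °C

|Q_tungsten| = |Q_methanol|:
299.4*0.134*(292.6 − T) = 832*2.53*(T − 15.22)
40.12(292.6 − T) = 2105(T − 15.22)
2145.1 T = 43776  ⇒  T ≈ 20.41 °C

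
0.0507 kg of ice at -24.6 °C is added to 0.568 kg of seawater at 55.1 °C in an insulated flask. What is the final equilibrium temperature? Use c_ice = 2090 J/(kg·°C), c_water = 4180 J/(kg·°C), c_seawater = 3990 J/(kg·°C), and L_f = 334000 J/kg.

Energy conservation, ΣQ = 0:
ice -24.6→0 °C: 0.0507×2090×24.6 = 2606.7; melt ice: 0.0507×334000 = 16934; meltwater 0→T: 0.0507×4180×T = 211.93 T; seawater: 2266.3(T − 55.1)
2478.2 T = 124874 − 19540 = 105334
T ≈ 42.50 °C — above 0 °C, consistent with complete melting.

T_f ≈ 42.5 °C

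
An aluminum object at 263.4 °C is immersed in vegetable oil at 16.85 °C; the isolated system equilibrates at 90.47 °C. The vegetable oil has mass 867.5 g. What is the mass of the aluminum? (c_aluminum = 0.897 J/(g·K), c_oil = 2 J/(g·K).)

|Q_aluminum| = |Q_oil|:
m×0.897×(263.4 − 90.47) = 867.5×2×(90.47 − 16.85)
155.12 m = 127731  ⇒  m ≈ 823.4 g

m ≈ 823 g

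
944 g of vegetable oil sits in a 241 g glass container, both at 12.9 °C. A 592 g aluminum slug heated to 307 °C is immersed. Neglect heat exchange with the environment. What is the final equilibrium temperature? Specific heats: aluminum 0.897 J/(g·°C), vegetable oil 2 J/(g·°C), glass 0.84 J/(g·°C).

T_f ≈ 72.5 °C

Setting the total heat transfer to zero:
592·0.897·(T − 307) + 944·2·(T − 12.9) + 241·0.84·(T − 12.9) = 0
531.02(T − 307) + 1888(T − 12.9) + 202.44(T − 12.9) = 0
(531.02 + 1888 + 202.44) T = 531.02·307 + 1888·12.9 + 202.44·12.9
T = 189991/2621.5 ≈ 72.48 °C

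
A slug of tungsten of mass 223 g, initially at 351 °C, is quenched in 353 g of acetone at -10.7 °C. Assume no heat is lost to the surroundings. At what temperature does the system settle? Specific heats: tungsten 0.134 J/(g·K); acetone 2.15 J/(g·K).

T_f ≈ 3.0 °C

T_f is the heat-capacity-weighted average of the initial temperatures:
T_f = (29.88·351 + 758.95·(-10.7)) / (29.88 + 758.95)
    = 2367.8 / 788.83 ≈ 3.00 °C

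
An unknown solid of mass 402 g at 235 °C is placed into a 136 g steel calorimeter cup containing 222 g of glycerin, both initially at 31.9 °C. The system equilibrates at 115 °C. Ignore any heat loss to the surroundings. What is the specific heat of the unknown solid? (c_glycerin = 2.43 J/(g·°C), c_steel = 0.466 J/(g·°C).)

c ≈ 1.04 J/(g·°C)

Heat gained plus heat lost sum to zero:
402×c×(115 − 235) + 222×2.43×(115 − 31.9) + 136×0.466×(115 − 31.9) = 0
-48240 c = -50096
c = -50096/-48240 ≈ 1.038 J/(g·°C)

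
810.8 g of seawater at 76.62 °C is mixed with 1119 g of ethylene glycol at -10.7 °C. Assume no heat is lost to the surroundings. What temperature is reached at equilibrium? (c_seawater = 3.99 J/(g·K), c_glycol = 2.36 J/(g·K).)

Set heat shed by the hot body equal to heat absorbed by the cold body:
810.8·3.99·(76.62 − T) = 1119·2.36·(T − (-10.7))
3235.1(76.62 − T) = 2640.8(T − (-10.7))
5875.9 T = 219616  ⇒  T ≈ 37.38 °C

T_f ≈ 37.4 °C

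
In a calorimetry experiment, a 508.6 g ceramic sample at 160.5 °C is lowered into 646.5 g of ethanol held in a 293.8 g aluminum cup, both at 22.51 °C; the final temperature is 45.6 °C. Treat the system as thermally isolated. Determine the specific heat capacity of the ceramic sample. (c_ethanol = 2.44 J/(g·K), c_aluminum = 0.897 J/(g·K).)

c ≈ 0.727 J/(g·K)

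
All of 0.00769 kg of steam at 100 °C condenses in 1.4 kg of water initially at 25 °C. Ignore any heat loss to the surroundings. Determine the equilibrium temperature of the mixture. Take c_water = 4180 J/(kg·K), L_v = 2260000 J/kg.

T_f ≈ 28.4 °C

Taking heat into each body as positive, Σ m c ΔT = 0:
condense steam: −0.00769·2260000 = −17379
  condensed water 100 °C→T: 32.14(T − 100)
  original water: 5852(T − 25)
5884.1 T = 17379 + 3214.4 + 146300 = 166894
T ≈ 28.36 °C, under the boiling point, so the assumption holds.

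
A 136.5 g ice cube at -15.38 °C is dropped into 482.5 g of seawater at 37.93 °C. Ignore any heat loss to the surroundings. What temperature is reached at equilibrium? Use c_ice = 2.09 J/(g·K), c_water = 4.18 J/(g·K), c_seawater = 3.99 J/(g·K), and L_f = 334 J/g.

Net heat exchanged in the isolated system is zero:
warm ice to 0 °C: 136.5×2.09×(0 − (-15.38)) = 4387.7
  latent heat to melt: 136.5×334 = 45591
  meltwater 0→T: 136.5×4.18×T = 570.57 T
  seawater cools: 482.5×3.99×(T − 37.93) = 1925.2(T − 37.93)
2495.7 T = 73022 − 49979 = 23043
T ≈ 9.23 °C — above 0 °C, consistent with complete melting.

T_f ≈ 9.2 °C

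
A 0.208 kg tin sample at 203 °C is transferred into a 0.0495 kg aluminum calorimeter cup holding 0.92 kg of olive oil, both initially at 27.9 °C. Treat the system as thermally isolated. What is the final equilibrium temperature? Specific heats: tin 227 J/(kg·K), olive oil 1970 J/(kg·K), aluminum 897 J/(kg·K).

Taking heat into each body as positive, Σ m c ΔT = 0:
0.208*227*(T − 203) + 0.92*1970*(T − 27.9) + 0.0495*897*(T − 27.9) = 0
47.22(T − 203) + 1812.4(T − 27.9) + 44.4(T − 27.9) = 0
1904 T = 61390
T ≈ 32.24 °C

T_f ≈ 32.2 °C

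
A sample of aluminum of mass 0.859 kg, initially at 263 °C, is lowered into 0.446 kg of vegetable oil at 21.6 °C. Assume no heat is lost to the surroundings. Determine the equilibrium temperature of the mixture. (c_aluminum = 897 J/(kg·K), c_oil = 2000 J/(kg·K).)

T_f ≈ 133.5 °C

T_f = Σ m_i c_i T_i / Σ m_i c_i:
T_f = (770.52×263 + 892×21.6) / (770.52 + 892)
    = 221915 / 1662.5 ≈ 133.48 °C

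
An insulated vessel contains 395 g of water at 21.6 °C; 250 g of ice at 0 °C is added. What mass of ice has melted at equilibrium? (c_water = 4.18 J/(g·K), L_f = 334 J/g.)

Water can give up m c ΔT = 395·4.18·21.6 = 35664 J before reaching 0 °C.
Fully melting the ice requires m_ice L_f = 250·334 = 83500 J.
That's not enough to melt it all — equilibrium is at 0 °C with ice remaining.
m_melt = 35664 / L_f = 106.8 g.

m_melted ≈ 107 g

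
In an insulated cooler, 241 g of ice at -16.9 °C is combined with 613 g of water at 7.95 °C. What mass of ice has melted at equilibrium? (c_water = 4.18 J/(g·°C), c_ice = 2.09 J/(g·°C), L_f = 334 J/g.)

Heat available from the water dropping to 0 °C: 613×4.18×7.95 = 20371 J.
Warming the ice to 0 °C takes 241×2.09×16.9 = 8512.4 J, leaving 11858 J for melting.
Melting all 241 g of ice would need 241×334 = 80494 J.
Since 11858 < 80494 J, not all the ice melts; equilibrium is at 0 °C.
Mass melted = 11858/334 ≈ 35.5 g.

m_melted ≈ 35.5 g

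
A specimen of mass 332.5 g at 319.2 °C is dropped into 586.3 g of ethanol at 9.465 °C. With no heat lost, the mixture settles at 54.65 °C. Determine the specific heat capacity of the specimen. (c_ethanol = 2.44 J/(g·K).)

Heat lost by the specimen = heat gained by the ethanol:
332.5×c×(319.2 − 54.65) = 586.3×2.44×(54.65 − 9.465)
87963 c = 64640  ⇒  c ≈ 0.7349 J/(g·K)

c ≈ 0.735 J/(g·K)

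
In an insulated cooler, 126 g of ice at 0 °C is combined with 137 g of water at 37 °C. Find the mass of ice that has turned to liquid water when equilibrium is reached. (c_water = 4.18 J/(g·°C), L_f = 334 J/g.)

m_melted ≈ 63.4 g

Heat available from the water dropping to 0 °C: 137·4.18·37 = 21188 J.
Melting all 126 g of ice would need 126·334 = 42084 J.
21188 J < 42084 J, so only part of the ice melts and the system sits at 0 °C.
Mass melted = 21188/334 ≈ 63.44 g.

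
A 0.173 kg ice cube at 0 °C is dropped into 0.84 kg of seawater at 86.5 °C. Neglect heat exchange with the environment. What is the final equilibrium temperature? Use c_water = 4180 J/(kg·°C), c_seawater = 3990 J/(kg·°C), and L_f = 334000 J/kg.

Net heat exchanged in the isolated system is zero:
melt ice: 0.173×334000 = 57782; meltwater 0→T: 0.173×4180×T = 723.14 T; seawater: 3351.6(T − 86.5)
4074.7 T = 289913 − 57782 = 232131
T ≈ 56.97 °C (positive, so assuming full melt was valid).

T_f ≈ 57.0 °C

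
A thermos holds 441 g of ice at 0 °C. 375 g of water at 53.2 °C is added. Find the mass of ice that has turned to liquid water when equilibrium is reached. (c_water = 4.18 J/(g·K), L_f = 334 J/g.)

m_melted ≈ 250 g

Heat available from the water dropping to 0 °C: 375·4.18·53.2 = 83391 J.
Fully melting the ice requires m_ice L_f = 441·334 = 147294 J.
83391 J < 147294 J, so only part of the ice melts and the system sits at 0 °C.
Mass melted = 83391/334 ≈ 249.7 g.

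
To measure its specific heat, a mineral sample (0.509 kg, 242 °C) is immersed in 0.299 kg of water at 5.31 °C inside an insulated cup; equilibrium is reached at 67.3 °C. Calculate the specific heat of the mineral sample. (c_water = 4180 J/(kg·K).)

c ≈ 871 J/(kg·K)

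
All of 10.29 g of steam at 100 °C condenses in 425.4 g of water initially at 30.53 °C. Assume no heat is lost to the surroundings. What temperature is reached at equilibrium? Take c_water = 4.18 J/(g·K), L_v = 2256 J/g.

T_f ≈ 44.9 °C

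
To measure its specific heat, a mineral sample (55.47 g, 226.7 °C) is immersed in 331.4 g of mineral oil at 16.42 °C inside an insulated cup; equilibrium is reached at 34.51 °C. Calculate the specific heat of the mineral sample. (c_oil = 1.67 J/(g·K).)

Net heat exchanged in the isolated system is zero:
55.47×c×(34.51 − 226.7) + 331.4×1.67×(34.51 − 16.42) = 0
-10661 c = -10012
c = -10012/-10661 ≈ 0.9391 J/(g·K)

c ≈ 0.939 J/(g·K)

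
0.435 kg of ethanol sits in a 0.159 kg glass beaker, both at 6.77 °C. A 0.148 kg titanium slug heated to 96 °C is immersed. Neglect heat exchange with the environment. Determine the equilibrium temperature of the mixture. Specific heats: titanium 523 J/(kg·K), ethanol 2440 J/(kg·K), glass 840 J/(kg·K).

Heat gained plus heat lost sum to zero:
0.148*523*(T − 96) + 0.435*2440*(T − 6.77) + 0.159*840*(T − 6.77) = 0
77.4(T − 96) + 1061.4(T − 6.77) + 133.56(T − 6.77) = 0
1272.4 T = 15521
T = 15521 / 1272.4 = 12.2 °C

T_f ≈ 12.2 °C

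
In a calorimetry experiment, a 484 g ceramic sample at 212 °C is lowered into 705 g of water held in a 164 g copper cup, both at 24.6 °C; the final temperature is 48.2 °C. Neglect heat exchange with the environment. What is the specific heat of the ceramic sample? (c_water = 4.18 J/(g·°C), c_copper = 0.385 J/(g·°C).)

c ≈ 0.896 J/(g·°C)

Taking heat into each body as positive, Σ m c ΔT = 0:
484·c·(48.2 − 212) + 705·4.18·(48.2 − 24.6) + 164·0.385·(48.2 − 24.6) = 0
-79279 c = -71037
c = -71037/-79279 ≈ 0.896 J/(g·°C)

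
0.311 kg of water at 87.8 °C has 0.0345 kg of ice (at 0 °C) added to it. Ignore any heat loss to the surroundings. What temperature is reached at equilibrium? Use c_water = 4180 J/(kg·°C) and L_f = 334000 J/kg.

Taking heat into each body as positive, Σ m c ΔT = 0:
latent heat to melt: 0.0345·334000 = 11523; meltwater 0→T: 0.0345·4180·T = 144.21 T; water cools: 0.311·4180·(T − 87.8) = 1300(T − 87.8)
1444.2 T = 114138 − 11523 = 102615
T ≈ 71.05 °C (positive, so assuming full melt was valid).

T_f ≈ 71.1 °C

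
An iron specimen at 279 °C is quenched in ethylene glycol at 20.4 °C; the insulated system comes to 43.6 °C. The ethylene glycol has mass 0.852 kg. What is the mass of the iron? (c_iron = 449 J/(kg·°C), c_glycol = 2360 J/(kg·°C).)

Conservation of energy gives ΣQ = 0:
m·449·(43.6 − 279) + 0.852·2360·(43.6 − 20.4) = 0
-105695 m = -46649
m = -46649/-105695 ≈ 0.4414 kg

m ≈ 0.441 kg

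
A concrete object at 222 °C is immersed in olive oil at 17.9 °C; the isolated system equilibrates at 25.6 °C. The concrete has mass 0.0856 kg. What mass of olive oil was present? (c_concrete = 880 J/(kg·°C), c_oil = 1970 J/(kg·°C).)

m ≈ 0.975 kg

|Q_concrete| = |Q_oil|:
0.0856·880·(222 − 25.6) = m·1970·(25.6 − 17.9)
15169 m = 14794  ⇒  m ≈ 0.9753 kg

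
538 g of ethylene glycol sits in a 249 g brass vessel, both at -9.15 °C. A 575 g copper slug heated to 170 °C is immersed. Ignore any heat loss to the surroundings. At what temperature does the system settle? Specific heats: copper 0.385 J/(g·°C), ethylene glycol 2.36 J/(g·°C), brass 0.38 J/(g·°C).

T_f ≈ 15.9 °C

Let T be the final temperature. ΣQ_i = 0:
575*0.385*(T − 170) + 538*2.36*(T − (-9.15)) + 249*0.38*(T − (-9.15)) = 0
221.38(T − 170) + 1269.7(T − (-9.15)) + 94.62(T − (-9.15)) = 0
(221.38 + 1269.7 + 94.62) T = 221.38*170 + 1269.7*(-9.15) + 94.62*(-9.15)
T = 25150 / 1585.7 = 15.9 °C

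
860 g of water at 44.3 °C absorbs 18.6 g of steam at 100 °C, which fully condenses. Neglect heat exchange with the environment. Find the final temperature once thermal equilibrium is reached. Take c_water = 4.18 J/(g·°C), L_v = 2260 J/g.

Energy balance with sensible and latent terms:
condense steam: −18.6·2260 = −42036
  condensed water 100 °C→T: 77.75(T − 100)
  original water: 3594.8(T − 44.3)
3672.5 T = 42036 + 7774.8 + 159250 = 209060
T ≈ 56.93 °C — below 100 °C, confirming all the steam condensed.

T_f ≈ 56.9 °C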